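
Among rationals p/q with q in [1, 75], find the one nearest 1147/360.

Expand x = 1147/360 as a continued fraction with the Euclidean algorithm:
  1147 = 3*360 + 67, so a_0 = 3.
  360 = 5*67 + 25, so a_1 = 5.
  67 = 2*25 + 17, so a_2 = 2.
  25 = 1*17 + 8, so a_3 = 1.
  17 = 2*8 + 1, so a_4 = 2.
  8 = 8*1 + 0, so a_5 = 8.
so x = [3; 5, 2, 1, 2, 8].
Convergents (p_i = a_i*p_{i-1} + p_{i-2}, q_i = a_i*q_{i-1} + q_{i-2} with p_{-2}=0, p_{-1}=1, q_{-2}=1, q_{-1}=0), until the denominator exceeds 75:
  i=0: a_0=3, p_0 = 3*1 + 0 = 3, q_0 = 3*0 + 1 = 1.
  i=1: a_1=5, p_1 = 5*3 + 1 = 16, q_1 = 5*1 + 0 = 5.
  i=2: a_2=2, p_2 = 2*16 + 3 = 35, q_2 = 2*5 + 1 = 11.
  i=3: a_3=1, p_3 = 1*35 + 16 = 51, q_3 = 1*11 + 5 = 16.
  i=4: a_4=2, p_4 = 2*51 + 35 = 137, q_4 = 2*16 + 11 = 43.
  i=5: a_5=8, p_5 = 8*137 + 51 = 1147, q_5 = 8*43 + 16 = 360.
q_5 = 360 > 75, so the last convergent with denominator <= 75 is p_4/q_4 = 137/43.
The closest fraction with denominator <= 75 is either p_4/q_4 or the intermediate fraction (k*p_4 + p_3)/(k*q_4 + q_3) with the largest k >= 1 whose denominator stays <= 75; these approach x as k grows, and every other convergent or intermediate fraction in range is farther away.
Largest k: floor((75 - q_3)/q_4) = floor((75 - 16)/43) = 1.
That gives (1*137 + 51)/(1*43 + 16) = 188/59.
Compare the errors: |x - 137/43| = |1147*43 - 137*360|/(360*43) = 1/15480, and |x - 188/59| = |1147*59 - 188*360|/(360*59) = 7/21240.
Cross-multiplying, 1*21240 = 21240 < 108360 = 7*15480, so 1/15480 is smaller: the convergent 137/43 is closer to x than 188/59.

137/43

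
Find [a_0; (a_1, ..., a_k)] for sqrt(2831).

Write x_i = (sqrt(2831) + m_i)/d_i with (m_0, d_0) = (0, 1). a_0 = floor(sqrt(2831)) = 53, since 53^2 = 2809 <= 2831 < 2916 = 54^2.
Iterate m_{i+1} = d_i*a_i - m_i, d_{i+1} = (2831 - m_{i+1}^2)/d_i, a_{i+1} = floor((a_0 + m_{i+1})/d_{i+1}):
  m_1 = 1*53 - 0 = 53, d_1 = (2831 - 53^2)/1 = 22/1 = 22, a_1 = floor((53 + 53)/22) = 4.
  m_2 = 22*4 - 53 = 35, d_2 = (2831 - 35^2)/22 = 1606/22 = 73, a_2 = floor((53 + 35)/73) = 1.
  m_3 = 73*1 - 35 = 38, d_3 = (2831 - 38^2)/73 = 1387/73 = 19, a_3 = floor((53 + 38)/19) = 4.
  m_4 = 19*4 - 38 = 38, d_4 = (2831 - 38^2)/19 = 1387/19 = 73, a_4 = floor((53 + 38)/73) = 1.
  m_5 = 73*1 - 38 = 35, d_5 = (2831 - 35^2)/73 = 1606/73 = 22, a_5 = floor((53 + 35)/22) = 4.
  m_6 = 22*4 - 35 = 53, d_6 = (2831 - 53^2)/22 = 22/22 = 1, a_6 = floor((53 + 53)/1) = 106.
  m_7 = 1*106 - 53 = 53, d_7 = (2831 - 53^2)/1 = 22/1 = 22: (m_7, d_7) = (m_1, d_1) = (53, 22), so from here the quotients repeat a_1, ..., a_6; the period length is 6.
Hence the expansion of sqrt(2831) is a_0 = 53 followed by the repeating block 4, 1, 4, 1, 4, 106 (period 6).

[53; (4, 1, 4, 1, 4, 106)]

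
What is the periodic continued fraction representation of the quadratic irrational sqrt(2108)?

Write x_i = (sqrt(2108) + m_i)/d_i with (m_0, d_0) = (0, 1). a_0 = floor(sqrt(2108)) = 45, since 45^2 = 2025 <= 2108 < 2116 = 46^2.
Iterate m_{i+1} = d_i*a_i - m_i, d_{i+1} = (2108 - m_{i+1}^2)/d_i, a_{i+1} = floor((a_0 + m_{i+1})/d_{i+1}):
  m_1 = 1*45 - 0 = 45, d_1 = (2108 - 45^2)/1 = 83/1 = 83, a_1 = floor((45 + 45)/83) = 1.
  m_2 = 83*1 - 45 = 38, d_2 = (2108 - 38^2)/83 = 664/83 = 8, a_2 = floor((45 + 38)/8) = 10.
  m_3 = 8*10 - 38 = 42, d_3 = (2108 - 42^2)/8 = 344/8 = 43, a_3 = floor((45 + 42)/43) = 2.
  m_4 = 43*2 - 42 = 44, d_4 = (2108 - 44^2)/43 = 172/43 = 4, a_4 = floor((45 + 44)/4) = 22.
  m_5 = 4*22 - 44 = 44, d_5 = (2108 - 44^2)/4 = 172/4 = 43, a_5 = floor((45 + 44)/43) = 2.
  m_6 = 43*2 - 44 = 42, d_6 = (2108 - 42^2)/43 = 344/43 = 8, a_6 = floor((45 + 42)/8) = 10.
  m_7 = 8*10 - 42 = 38, d_7 = (2108 - 38^2)/8 = 664/8 = 83, a_7 = floor((45 + 38)/83) = 1.
  m_8 = 83*1 - 38 = 45, d_8 = (2108 - 45^2)/83 = 83/83 = 1, a_8 = floor((45 + 45)/1) = 90.
  m_9 = 1*90 - 45 = 45, d_9 = (2108 - 45^2)/1 = 83/1 = 83: (m_9, d_9) = (m_1, d_1) = (45, 83), so from here the quotients repeat a_1, ..., a_8; the period length is 8.
Hence the expansion of sqrt(2108) is a_0 = 45 followed by the repeating block 1, 10, 2, 22, 2, 10, 1, 90 (period 8).

[45; (1, 10, 2, 22, 2, 10, 1, 90)]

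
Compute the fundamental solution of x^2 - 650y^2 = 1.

First expand sqrt(650) as a continued fraction. With x_i = (sqrt(650) + m_i)/d_i and (m_0, d_0) = (0, 1): a_0 = floor(sqrt(650)) = 25, since 25^2 = 625 <= 650 < 676 = 26^2.
Iterate m_{i+1} = d_i*a_i - m_i, d_{i+1} = (650 - m_{i+1}^2)/d_i, a_{i+1} = floor((a_0 + m_{i+1})/d_{i+1}):
  m_1 = 1*25 - 0 = 25, d_1 = (650 - 25^2)/1 = 25/1 = 25, a_1 = floor((25 + 25)/25) = 2.
  m_2 = 25*2 - 25 = 25, d_2 = (650 - 25^2)/25 = 25/25 = 1, a_2 = floor((25 + 25)/1) = 50.
  m_3 = 1*50 - 25 = 25, d_3 = (650 - 25^2)/1 = 25/1 = 25: (m_3, d_3) = (m_1, d_1) = (25, 25), so from here the quotients repeat a_1, a_2; the period length is 2.
So sqrt(650) = [25; (2, 50)] with period length k = 2.
k is even, so the fundamental solution of x^2 - 650y^2 = 1 is (p_{k-1}, q_{k-1}) = (p_1, q_1); compute convergents through index 1.
Convergents (p_i = a_i*p_{i-1} + p_{i-2}, q_i = a_i*q_{i-1} + q_{i-2} with p_{-2}=0, p_{-1}=1, q_{-2}=1, q_{-1}=0):
  i=0: a_0=25, p_0 = 25*1 + 0 = 25, q_0 = 25*0 + 1 = 1.
  i=1: a_1=2, p_1 = 2*25 + 1 = 51, q_1 = 2*1 + 0 = 2.
Check: 51^2 - 650*2^2 = 2601 - 2600 = 1, so (x, y) = (51, 2) solves the equation, and by the theorem it is the least positive solution.

(x, y) = (51, 2)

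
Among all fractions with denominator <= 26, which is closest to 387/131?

Expand x = 387/131 as a continued fraction with the Euclidean algorithm:
  387 = 2*131 + 125, so a_0 = 2.
  131 = 1*125 + 6, so a_1 = 1.
  125 = 20*6 + 5, so a_2 = 20.
  6 = 1*5 + 1, so a_3 = 1.
  5 = 5*1 + 0, so a_4 = 5.
so x = [2; 1, 20, 1, 5].
Convergents (p_i = a_i*p_{i-1} + p_{i-2}, q_i = a_i*q_{i-1} + q_{i-2} with p_{-2}=0, p_{-1}=1, q_{-2}=1, q_{-1}=0), until the denominator exceeds 26:
  i=0: a_0=2, p_0 = 2*1 + 0 = 2, q_0 = 2*0 + 1 = 1.
  i=1: a_1=1, p_1 = 1*2 + 1 = 3, q_1 = 1*1 + 0 = 1.
  i=2: a_2=20, p_2 = 20*3 + 2 = 62, q_2 = 20*1 + 1 = 21.
  i=3: a_3=1, p_3 = 1*62 + 3 = 65, q_3 = 1*21 + 1 = 22.
  i=4: a_4=5, p_4 = 5*65 + 62 = 387, q_4 = 5*22 + 21 = 131.
q_4 = 131 > 26, so the last convergent with denominator <= 26 is p_3/q_3 = 65/22.
The closest fraction with denominator <= 26 is either p_3/q_3 or the intermediate fraction (k*p_3 + p_2)/(k*q_3 + q_2) with the largest k >= 1 whose denominator stays <= 26; these approach x as k grows, and every other convergent or intermediate fraction in range is farther away.
Largest k: floor((26 - q_2)/q_3) = floor((26 - 21)/22) = 0.
Since k = 0, no intermediate fraction beyond p_3/q_3 has denominator <= 26, so the convergent 65/22 is the closest (its error is |387*22 - 65*131|/(131*22) = 1/2882).

65/22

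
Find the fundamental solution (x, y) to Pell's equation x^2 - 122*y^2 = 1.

(x, y) = (243, 22)

First expand sqrt(122) as a continued fraction. With x_i = (sqrt(122) + m_i)/d_i and (m_0, d_0) = (0, 1): a_0 = floor(sqrt(122)) = 11, since 11^2 = 121 <= 122 < 144 = 12^2.
Iterate m_{i+1} = d_i*a_i - m_i, d_{i+1} = (122 - m_{i+1}^2)/d_i, a_{i+1} = floor((a_0 + m_{i+1})/d_{i+1}):
  m_1 = 1*11 - 0 = 11, d_1 = (122 - 11^2)/1 = 1/1 = 1, a_1 = floor((11 + 11)/1) = 22.
  m_2 = 1*22 - 11 = 11, d_2 = (122 - 11^2)/1 = 1/1 = 1: (m_2, d_2) = (m_1, d_1) = (11, 1), so from here the quotient a_1 repeats; the period length is 1.
So sqrt(122) = [11; (22)] with period length k = 1.
k is odd, so (p_{k-1}, q_{k-1}) only solves x^2 - 122y^2 = -1 and the fundamental solution of x^2 - 122y^2 = 1 is (p_{2k-1}, q_{2k-1}) = (p_1, q_1); compute convergents through index 1, running through the period twice.
Convergents (p_i = a_i*p_{i-1} + p_{i-2}, q_i = a_i*q_{i-1} + q_{i-2} with p_{-2}=0, p_{-1}=1, q_{-2}=1, q_{-1}=0):
  i=0: a_0=11, p_0 = 11*1 + 0 = 11, q_0 = 11*0 + 1 = 1.
  i=1: a_1=22, p_1 = 22*11 + 1 = 243, q_1 = 22*1 + 0 = 22.
Indeed p_0^2 - 122*q_0^2 = 121 - 122 = -1, not +1.
Check: 243^2 - 122*22^2 = 59049 - 59048 = 1, so (x, y) = (243, 22) solves the equation, and by the theorem it is the least positive solution.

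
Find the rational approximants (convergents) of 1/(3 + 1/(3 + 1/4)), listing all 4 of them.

0/1, 1/3, 3/10, 13/43

Using the convergent recurrence p_i = a_i*p_{i-1} + p_{i-2}, q_i = a_i*q_{i-1} + q_{i-2} with p_{-2}=0, p_{-1}=1, q_{-2}=1, q_{-1}=0:
  i=0: a_0=0, p_0 = 0*1 + 0 = 0, q_0 = 0*0 + 1 = 1.
  i=1: a_1=3, p_1 = 3*0 + 1 = 1, q_1 = 3*1 + 0 = 3.
  i=2: a_2=3, p_2 = 3*1 + 0 = 3, q_2 = 3*3 + 1 = 10.
  i=3: a_3=4, p_3 = 4*3 + 1 = 13, q_3 = 4*10 + 3 = 43.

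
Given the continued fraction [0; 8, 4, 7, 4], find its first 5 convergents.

Using the convergent recurrence p_i = a_i*p_{i-1} + p_{i-2}, q_i = a_i*q_{i-1} + q_{i-2} with p_{-2}=0, p_{-1}=1, q_{-2}=1, q_{-1}=0:
  i=0: a_0=0, p_0 = 0*1 + 0 = 0, q_0 = 0*0 + 1 = 1.
  i=1: a_1=8, p_1 = 8*0 + 1 = 1, q_1 = 8*1 + 0 = 8.
  i=2: a_2=4, p_2 = 4*1 + 0 = 4, q_2 = 4*8 + 1 = 33.
  i=3: a_3=7, p_3 = 7*4 + 1 = 29, q_3 = 7*33 + 8 = 239.
  i=4: a_4=4, p_4 = 4*29 + 4 = 120, q_4 = 4*239 + 33 = 989.

0/1, 1/8, 4/33, 29/239, 120/989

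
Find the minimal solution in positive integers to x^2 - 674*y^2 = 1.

First expand sqrt(674) as a continued fraction. With x_i = (sqrt(674) + m_i)/d_i and (m_0, d_0) = (0, 1): a_0 = floor(sqrt(674)) = 25, since 25^2 = 625 <= 674 < 676 = 26^2.
Iterate m_{i+1} = d_i*a_i - m_i, d_{i+1} = (674 - m_{i+1}^2)/d_i, a_{i+1} = floor((a_0 + m_{i+1})/d_{i+1}):
  m_1 = 1*25 - 0 = 25, d_1 = (674 - 25^2)/1 = 49/1 = 49, a_1 = floor((25 + 25)/49) = 1.
  m_2 = 49*1 - 25 = 24, d_2 = (674 - 24^2)/49 = 98/49 = 2, a_2 = floor((25 + 24)/2) = 24.
  m_3 = 2*24 - 24 = 24, d_3 = (674 - 24^2)/2 = 98/2 = 49, a_3 = floor((25 + 24)/49) = 1.
  m_4 = 49*1 - 24 = 25, d_4 = (674 - 25^2)/49 = 49/49 = 1, a_4 = floor((25 + 25)/1) = 50.
  m_5 = 1*50 - 25 = 25, d_5 = (674 - 25^2)/1 = 49/1 = 49: (m_5, d_5) = (m_1, d_1) = (25, 49), so from here the quotients repeat a_1, ..., a_4; the period length is 4.
So sqrt(674) = [25; (1, 24, 1, 50)] with period length k = 4.
k is even, so the fundamental solution of x^2 - 674y^2 = 1 is (p_{k-1}, q_{k-1}) = (p_3, q_3); compute convergents through index 3.
Convergents (p_i = a_i*p_{i-1} + p_{i-2}, q_i = a_i*q_{i-1} + q_{i-2} with p_{-2}=0, p_{-1}=1, q_{-2}=1, q_{-1}=0):
  i=0: a_0=25, p_0 = 25*1 + 0 = 25, q_0 = 25*0 + 1 = 1.
  i=1: a_1=1, p_1 = 1*25 + 1 = 26, q_1 = 1*1 + 0 = 1.
  i=2: a_2=24, p_2 = 24*26 + 25 = 649, q_2 = 24*1 + 1 = 25.
  i=3: a_3=1, p_3 = 1*649 + 26 = 675, q_3 = 1*25 + 1 = 26.
Check: 675^2 - 674*26^2 = 455625 - 455624 = 1, so (x, y) = (675, 26) solves the equation, and by the theorem it is the least positive solution.

(x, y) = (675, 26)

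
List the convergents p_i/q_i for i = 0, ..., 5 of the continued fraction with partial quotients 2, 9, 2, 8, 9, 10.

Using the convergent recurrence p_i = a_i*p_{i-1} + p_{i-2}, q_i = a_i*q_{i-1} + q_{i-2} with p_{-2}=0, p_{-1}=1, q_{-2}=1, q_{-1}=0:
  i=0: a_0=2, p_0 = 2*1 + 0 = 2, q_0 = 2*0 + 1 = 1.
  i=1: a_1=9, p_1 = 9*2 + 1 = 19, q_1 = 9*1 + 0 = 9.
  i=2: a_2=2, p_2 = 2*19 + 2 = 40, q_2 = 2*9 + 1 = 19.
  i=3: a_3=8, p_3 = 8*40 + 19 = 339, q_3 = 8*19 + 9 = 161.
  i=4: a_4=9, p_4 = 9*339 + 40 = 3091, q_4 = 9*161 + 19 = 1468.
  i=5: a_5=10, p_5 = 10*3091 + 339 = 31249, q_5 = 10*1468 + 161 = 14841.

2/1, 19/9, 40/19, 339/161, 3091/1468, 31249/14841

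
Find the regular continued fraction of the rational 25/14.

[1; 1, 3, 1, 2]

Run the Euclidean algorithm on 25 and 14; the successive quotients are the partial quotients a_0, a_1, ... (each step inverts the fractional part left over by the previous one):
  25 = 1*14 + 11, so a_0 = 1.
  14 = 1*11 + 3, so a_1 = 1.
  11 = 3*3 + 2, so a_2 = 3.
  3 = 1*2 + 1, so a_3 = 1.
  2 = 2*1 + 0, so a_4 = 2.
The remainder reaches 0 after 5 divisions, so the expansion has 5 partial quotients, read off in order.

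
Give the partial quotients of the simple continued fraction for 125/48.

Run the Euclidean algorithm on 125 and 48; the successive quotients are the partial quotients a_0, a_1, ... (each step inverts the fractional part left over by the previous one):
  125 = 2*48 + 29, so a_0 = 2.
  48 = 1*29 + 19, so a_1 = 1.
  29 = 1*19 + 10, so a_2 = 1.
  19 = 1*10 + 9, so a_3 = 1.
  10 = 1*9 + 1, so a_4 = 1.
  9 = 9*1 + 0, so a_5 = 9.
The remainder reaches 0 after 6 divisions, so the expansion has 6 partial quotients, read off in order.

[2; 1, 1, 1, 1, 9]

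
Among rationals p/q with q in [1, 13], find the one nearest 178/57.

Expand x = 178/57 as a continued fraction with the Euclidean algorithm:
  178 = 3*57 + 7, so a_0 = 3.
  57 = 8*7 + 1, so a_1 = 8.
  7 = 7*1 + 0, so a_2 = 7.
so x = [3; 8, 7].
Convergents (p_i = a_i*p_{i-1} + p_{i-2}, q_i = a_i*q_{i-1} + q_{i-2} with p_{-2}=0, p_{-1}=1, q_{-2}=1, q_{-1}=0), until the denominator exceeds 13:
  i=0: a_0=3, p_0 = 3*1 + 0 = 3, q_0 = 3*0 + 1 = 1.
  i=1: a_1=8, p_1 = 8*3 + 1 = 25, q_1 = 8*1 + 0 = 8.
  i=2: a_2=7, p_2 = 7*25 + 3 = 178, q_2 = 7*8 + 1 = 57.
q_2 = 57 > 13, so the last convergent with denominator <= 13 is p_1/q_1 = 25/8.
The closest fraction with denominator <= 13 is either p_1/q_1 or the intermediate fraction (k*p_1 + p_0)/(k*q_1 + q_0) with the largest k >= 1 whose denominator stays <= 13; these approach x as k grows, and every other convergent or intermediate fraction in range is farther away.
Largest k: floor((13 - q_0)/q_1) = floor((13 - 1)/8) = 1.
That gives (1*25 + 3)/(1*8 + 1) = 28/9.
Compare the errors: |x - 25/8| = |178*8 - 25*57|/(57*8) = 1/456, and |x - 28/9| = |178*9 - 28*57|/(57*9) = 6/513.
Cross-multiplying, 1*513 = 513 < 2736 = 6*456, so 1/456 is smaller: the convergent 25/8 is closer to x than 28/9.

25/8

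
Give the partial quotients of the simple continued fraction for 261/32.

Run the Euclidean algorithm on 261 and 32; the successive quotients are the partial quotients a_0, a_1, ... (each step inverts the fractional part left over by the previous one):
  261 = 8*32 + 5, so a_0 = 8.
  32 = 6*5 + 2, so a_1 = 6.
  5 = 2*2 + 1, so a_2 = 2.
  2 = 2*1 + 0, so a_3 = 2.
The remainder reaches 0 after 4 divisions, so the expansion has 4 partial quotients, read off in order.

[8; 6, 2, 2]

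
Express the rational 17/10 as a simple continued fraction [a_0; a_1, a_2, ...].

[1; 1, 2, 3]

Run the Euclidean algorithm on 17 and 10; the successive quotients are the partial quotients a_0, a_1, ... (each step inverts the fractional part left over by the previous one):
  17 = 1*10 + 7, so a_0 = 1.
  10 = 1*7 + 3, so a_1 = 1.
  7 = 2*3 + 1, so a_2 = 2.
  3 = 3*1 + 0, so a_3 = 3.
The remainder reaches 0 after 4 divisions, so the expansion has 4 partial quotients, read off in order.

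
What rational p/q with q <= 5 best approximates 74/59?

5/4

Expand x = 74/59 as a continued fraction with the Euclidean algorithm:
  74 = 1*59 + 15, so a_0 = 1.
  59 = 3*15 + 14, so a_1 = 3.
  15 = 1*14 + 1, so a_2 = 1.
  14 = 14*1 + 0, so a_3 = 14.
so x = [1; 3, 1, 14].
Convergents (p_i = a_i*p_{i-1} + p_{i-2}, q_i = a_i*q_{i-1} + q_{i-2} with p_{-2}=0, p_{-1}=1, q_{-2}=1, q_{-1}=0), until the denominator exceeds 5:
  i=0: a_0=1, p_0 = 1*1 + 0 = 1, q_0 = 1*0 + 1 = 1.
  i=1: a_1=3, p_1 = 3*1 + 1 = 4, q_1 = 3*1 + 0 = 3.
  i=2: a_2=1, p_2 = 1*4 + 1 = 5, q_2 = 1*3 + 1 = 4.
  i=3: a_3=14, p_3 = 14*5 + 4 = 74, q_3 = 14*4 + 3 = 59.
q_3 = 59 > 5, so the last convergent with denominator <= 5 is p_2/q_2 = 5/4.
The closest fraction with denominator <= 5 is either p_2/q_2 or the intermediate fraction (k*p_2 + p_1)/(k*q_2 + q_1) with the largest k >= 1 whose denominator stays <= 5; these approach x as k grows, and every other convergent or intermediate fraction in range is farther away.
Largest k: floor((5 - q_1)/q_2) = floor((5 - 3)/4) = 0.
Since k = 0, no intermediate fraction beyond p_2/q_2 has denominator <= 5, so the convergent 5/4 is the closest (its error is |74*4 - 5*59|/(59*4) = 1/236).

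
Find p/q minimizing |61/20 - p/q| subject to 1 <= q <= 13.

Expand x = 61/20 as a continued fraction with the Euclidean algorithm:
  61 = 3*20 + 1, so a_0 = 3.
  20 = 20*1 + 0, so a_1 = 20.
so x = [3; 20].
Convergents (p_i = a_i*p_{i-1} + p_{i-2}, q_i = a_i*q_{i-1} + q_{i-2} with p_{-2}=0, p_{-1}=1, q_{-2}=1, q_{-1}=0), until the denominator exceeds 13:
  i=0: a_0=3, p_0 = 3*1 + 0 = 3, q_0 = 3*0 + 1 = 1.
  i=1: a_1=20, p_1 = 20*3 + 1 = 61, q_1 = 20*1 + 0 = 20.
q_1 = 20 > 13, so the last convergent with denominator <= 13 is p_0/q_0 = 3/1.
The closest fraction with denominator <= 13 is either p_0/q_0 or the intermediate fraction (k*p_0 + p_{-1})/(k*q_0 + q_{-1}) with the largest k >= 1 whose denominator stays <= 13; these approach x as k grows, and every other convergent or intermediate fraction in range is farther away.
Largest k: floor((13 - q_{-1})/q_0) = floor((13 - 0)/1) = 13 (using the seeds p_{-1} = 1, q_{-1} = 0).
That gives (13*3 + 1)/(13*1 + 0) = 40/13.
Compare the errors: |x - 3/1| = |61*1 - 3*20|/(20*1) = 1/20, and |x - 40/13| = |61*13 - 40*20|/(20*13) = 7/260.
Cross-multiplying, 7*20 = 140 < 260 = 1*260, so 7/260 is smaller: the intermediate fraction 40/13 is closer to x than 3/1.

40/13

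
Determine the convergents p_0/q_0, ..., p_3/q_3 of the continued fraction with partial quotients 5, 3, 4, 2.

Using the convergent recurrence p_i = a_i*p_{i-1} + p_{i-2}, q_i = a_i*q_{i-1} + q_{i-2} with p_{-2}=0, p_{-1}=1, q_{-2}=1, q_{-1}=0:
  i=0: a_0=5, p_0 = 5*1 + 0 = 5, q_0 = 5*0 + 1 = 1.
  i=1: a_1=3, p_1 = 3*5 + 1 = 16, q_1 = 3*1 + 0 = 3.
  i=2: a_2=4, p_2 = 4*16 + 5 = 69, q_2 = 4*3 + 1 = 13.
  i=3: a_3=2, p_3 = 2*69 + 16 = 154, q_3 = 2*13 + 3 = 29.

5/1, 16/3, 69/13, 154/29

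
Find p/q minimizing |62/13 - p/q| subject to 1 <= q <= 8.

Expand x = 62/13 as a continued fraction with the Euclidean algorithm:
  62 = 4*13 + 10, so a_0 = 4.
  13 = 1*10 + 3, so a_1 = 1.
  10 = 3*3 + 1, so a_2 = 3.
  3 = 3*1 + 0, so a_3 = 3.
so x = [4; 1, 3, 3].
Convergents (p_i = a_i*p_{i-1} + p_{i-2}, q_i = a_i*q_{i-1} + q_{i-2} with p_{-2}=0, p_{-1}=1, q_{-2}=1, q_{-1}=0), until the denominator exceeds 8:
  i=0: a_0=4, p_0 = 4*1 + 0 = 4, q_0 = 4*0 + 1 = 1.
  i=1: a_1=1, p_1 = 1*4 + 1 = 5, q_1 = 1*1 + 0 = 1.
  i=2: a_2=3, p_2 = 3*5 + 4 = 19, q_2 = 3*1 + 1 = 4.
  i=3: a_3=3, p_3 = 3*19 + 5 = 62, q_3 = 3*4 + 1 = 13.
q_3 = 13 > 8, so the last convergent with denominator <= 8 is p_2/q_2 = 19/4.
The closest fraction with denominator <= 8 is either p_2/q_2 or the intermediate fraction (k*p_2 + p_1)/(k*q_2 + q_1) with the largest k >= 1 whose denominator stays <= 8; these approach x as k grows, and every other convergent or intermediate fraction in range is farther away.
Largest k: floor((8 - q_1)/q_2) = floor((8 - 1)/4) = 1.
That gives (1*19 + 5)/(1*4 + 1) = 24/5.
Compare the errors: |x - 19/4| = |62*4 - 19*13|/(13*4) = 1/52, and |x - 24/5| = |62*5 - 24*13|/(13*5) = 2/65.
Cross-multiplying, 1*65 = 65 < 104 = 2*52, so 1/52 is smaller: the convergent 19/4 is closer to x than 24/5.

19/4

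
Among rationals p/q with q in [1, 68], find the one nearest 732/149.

113/23

Expand x = 732/149 as a continued fraction with the Euclidean algorithm:
  732 = 4*149 + 136, so a_0 = 4.
  149 = 1*136 + 13, so a_1 = 1.
  136 = 10*13 + 6, so a_2 = 10.
  13 = 2*6 + 1, so a_3 = 2.
  6 = 6*1 + 0, so a_4 = 6.
so x = [4; 1, 10, 2, 6].
Convergents (p_i = a_i*p_{i-1} + p_{i-2}, q_i = a_i*q_{i-1} + q_{i-2} with p_{-2}=0, p_{-1}=1, q_{-2}=1, q_{-1}=0), until the denominator exceeds 68:
  i=0: a_0=4, p_0 = 4*1 + 0 = 4, q_0 = 4*0 + 1 = 1.
  i=1: a_1=1, p_1 = 1*4 + 1 = 5, q_1 = 1*1 + 0 = 1.
  i=2: a_2=10, p_2 = 10*5 + 4 = 54, q_2 = 10*1 + 1 = 11.
  i=3: a_3=2, p_3 = 2*54 + 5 = 113, q_3 = 2*11 + 1 = 23.
  i=4: a_4=6, p_4 = 6*113 + 54 = 732, q_4 = 6*23 + 11 = 149.
q_4 = 149 > 68, so the last convergent with denominator <= 68 is p_3/q_3 = 113/23.
The closest fraction with denominator <= 68 is either p_3/q_3 or the intermediate fraction (k*p_3 + p_2)/(k*q_3 + q_2) with the largest k >= 1 whose denominator stays <= 68; these approach x as k grows, and every other convergent or intermediate fraction in range is farther away.
Largest k: floor((68 - q_2)/q_3) = floor((68 - 11)/23) = 2.
That gives (2*113 + 54)/(2*23 + 11) = 280/57.
Compare the errors: |x - 113/23| = |732*23 - 113*149|/(149*23) = 1/3427, and |x - 280/57| = |732*57 - 280*149|/(149*57) = 4/8493.
Cross-multiplying, 1*8493 = 8493 < 13708 = 4*3427, so 1/3427 is smaller: the convergent 113/23 is closer to x than 280/57.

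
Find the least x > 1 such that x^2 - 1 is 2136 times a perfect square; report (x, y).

(x, y) = (3678725, 79597)

First expand sqrt(2136) as a continued fraction. With x_i = (sqrt(2136) + m_i)/d_i and (m_0, d_0) = (0, 1): a_0 = floor(sqrt(2136)) = 46, since 46^2 = 2116 <= 2136 < 2209 = 47^2.
Iterate m_{i+1} = d_i*a_i - m_i, d_{i+1} = (2136 - m_{i+1}^2)/d_i, a_{i+1} = floor((a_0 + m_{i+1})/d_{i+1}):
  m_1 = 1*46 - 0 = 46, d_1 = (2136 - 46^2)/1 = 20/1 = 20, a_1 = floor((46 + 46)/20) = 4.
  m_2 = 20*4 - 46 = 34, d_2 = (2136 - 34^2)/20 = 980/20 = 49, a_2 = floor((46 + 34)/49) = 1.
  m_3 = 49*1 - 34 = 15, d_3 = (2136 - 15^2)/49 = 1911/49 = 39, a_3 = floor((46 + 15)/39) = 1.
  m_4 = 39*1 - 15 = 24, d_4 = (2136 - 24^2)/39 = 1560/39 = 40, a_4 = floor((46 + 24)/40) = 1.
  m_5 = 40*1 - 24 = 16, d_5 = (2136 - 16^2)/40 = 1880/40 = 47, a_5 = floor((46 + 16)/47) = 1.
  m_6 = 47*1 - 16 = 31, d_6 = (2136 - 31^2)/47 = 1175/47 = 25, a_6 = floor((46 + 31)/25) = 3.
  m_7 = 25*3 - 31 = 44, d_7 = (2136 - 44^2)/25 = 200/25 = 8, a_7 = floor((46 + 44)/8) = 11.
  m_8 = 8*11 - 44 = 44, d_8 = (2136 - 44^2)/8 = 200/8 = 25, a_8 = floor((46 + 44)/25) = 3.
  m_9 = 25*3 - 44 = 31, d_9 = (2136 - 31^2)/25 = 1175/25 = 47, a_9 = floor((46 + 31)/47) = 1.
  m_10 = 47*1 - 31 = 16, d_10 = (2136 - 16^2)/47 = 1880/47 = 40, a_10 = floor((46 + 16)/40) = 1.
  m_11 = 40*1 - 16 = 24, d_11 = (2136 - 24^2)/40 = 1560/40 = 39, a_11 = floor((46 + 24)/39) = 1.
  m_12 = 39*1 - 24 = 15, d_12 = (2136 - 15^2)/39 = 1911/39 = 49, a_12 = floor((46 + 15)/49) = 1.
  m_13 = 49*1 - 15 = 34, d_13 = (2136 - 34^2)/49 = 980/49 = 20, a_13 = floor((46 + 34)/20) = 4.
  m_14 = 20*4 - 34 = 46, d_14 = (2136 - 46^2)/20 = 20/20 = 1, a_14 = floor((46 + 46)/1) = 92.
  m_15 = 1*92 - 46 = 46, d_15 = (2136 - 46^2)/1 = 20/1 = 20: (m_15, d_15) = (m_1, d_1) = (46, 20), so from here the quotients repeat a_1, ..., a_14; the period length is 14.
So sqrt(2136) = [46; (4, 1, 1, 1, 1, 3, 11, 3, 1, 1, 1, 1, 4, 92)] with period length k = 14.
k is even, so the fundamental solution of x^2 - 2136y^2 = 1 is (p_{k-1}, q_{k-1}) = (p_13, q_13); compute convergents through index 13.
Convergents (p_i = a_i*p_{i-1} + p_{i-2}, q_i = a_i*q_{i-1} + q_{i-2} with p_{-2}=0, p_{-1}=1, q_{-2}=1, q_{-1}=0):
  i=0: a_0=46, p_0 = 46*1 + 0 = 46, q_0 = 46*0 + 1 = 1.
  i=1: a_1=4, p_1 = 4*46 + 1 = 185, q_1 = 4*1 + 0 = 4.
  i=2: a_2=1, p_2 = 1*185 + 46 = 231, q_2 = 1*4 + 1 = 5.
  i=3: a_3=1, p_3 = 1*231 + 185 = 416, q_3 = 1*5 + 4 = 9.
  i=4: a_4=1, p_4 = 1*416 + 231 = 647, q_4 = 1*9 + 5 = 14.
  i=5: a_5=1, p_5 = 1*647 + 416 = 1063, q_5 = 1*14 + 9 = 23.
  i=6: a_6=3, p_6 = 3*1063 + 647 = 3836, q_6 = 3*23 + 14 = 83.
  i=7: a_7=11, p_7 = 11*3836 + 1063 = 43259, q_7 = 11*83 + 23 = 936.
  i=8: a_8=3, p_8 = 3*43259 + 3836 = 133613, q_8 = 3*936 + 83 = 2891.
  i=9: a_9=1, p_9 = 1*133613 + 43259 = 176872, q_9 = 1*2891 + 936 = 3827.
  i=10: a_10=1, p_10 = 1*176872 + 133613 = 310485, q_10 = 1*3827 + 2891 = 6718.
  i=11: a_11=1, p_11 = 1*310485 + 176872 = 487357, q_11 = 1*6718 + 3827 = 10545.
  i=12: a_12=1, p_12 = 1*487357 + 310485 = 797842, q_12 = 1*10545 + 6718 = 17263.
  i=13: a_13=4, p_13 = 4*797842 + 487357 = 3678725, q_13 = 4*17263 + 10545 = 79597.
Check: 3678725^2 - 2136*79597^2 = 13533017625625 - 13533017625624 = 1, so (x, y) = (3678725, 79597) solves the equation, and by the theorem it is the least positive solution.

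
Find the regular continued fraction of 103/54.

[1; 1, 9, 1, 4]

Run the Euclidean algorithm on 103 and 54; the successive quotients are the partial quotients a_0, a_1, ... (each step inverts the fractional part left over by the previous one):
  103 = 1*54 + 49, so a_0 = 1.
  54 = 1*49 + 5, so a_1 = 1.
  49 = 9*5 + 4, so a_2 = 9.
  5 = 1*4 + 1, so a_3 = 1.
  4 = 4*1 + 0, so a_4 = 4.
The remainder reaches 0 after 5 divisions, so the expansion has 5 partial quotients, read off in order.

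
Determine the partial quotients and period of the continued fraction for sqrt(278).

[16; (1, 2, 16, 2, 1, 32)]

Write x_i = (sqrt(278) + m_i)/d_i with (m_0, d_0) = (0, 1). a_0 = floor(sqrt(278)) = 16, since 16^2 = 256 <= 278 < 289 = 17^2.
Iterate m_{i+1} = d_i*a_i - m_i, d_{i+1} = (278 - m_{i+1}^2)/d_i, a_{i+1} = floor((a_0 + m_{i+1})/d_{i+1}):
  m_1 = 1*16 - 0 = 16, d_1 = (278 - 16^2)/1 = 22/1 = 22, a_1 = floor((16 + 16)/22) = 1.
  m_2 = 22*1 - 16 = 6, d_2 = (278 - 6^2)/22 = 242/22 = 11, a_2 = floor((16 + 6)/11) = 2.
  m_3 = 11*2 - 6 = 16, d_3 = (278 - 16^2)/11 = 22/11 = 2, a_3 = floor((16 + 16)/2) = 16.
  m_4 = 2*16 - 16 = 16, d_4 = (278 - 16^2)/2 = 22/2 = 11, a_4 = floor((16 + 16)/11) = 2.
  m_5 = 11*2 - 16 = 6, d_5 = (278 - 6^2)/11 = 242/11 = 22, a_5 = floor((16 + 6)/22) = 1.
  m_6 = 22*1 - 6 = 16, d_6 = (278 - 16^2)/22 = 22/22 = 1, a_6 = floor((16 + 16)/1) = 32.
  m_7 = 1*32 - 16 = 16, d_7 = (278 - 16^2)/1 = 22/1 = 22: (m_7, d_7) = (m_1, d_1) = (16, 22), so from here the quotients repeat a_1, ..., a_6; the period length is 6.
Hence the expansion of sqrt(278) is a_0 = 16 followed by the repeating block 1, 2, 16, 2, 1, 32 (period 6).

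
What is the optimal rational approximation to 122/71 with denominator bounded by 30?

Expand x = 122/71 as a continued fraction with the Euclidean algorithm:
  122 = 1*71 + 51, so a_0 = 1.
  71 = 1*51 + 20, so a_1 = 1.
  51 = 2*20 + 11, so a_2 = 2.
  20 = 1*11 + 9, so a_3 = 1.
  11 = 1*9 + 2, so a_4 = 1.
  9 = 4*2 + 1, so a_5 = 4.
  2 = 2*1 + 0, so a_6 = 2.
so x = [1; 1, 2, 1, 1, 4, 2].
Convergents (p_i = a_i*p_{i-1} + p_{i-2}, q_i = a_i*q_{i-1} + q_{i-2} with p_{-2}=0, p_{-1}=1, q_{-2}=1, q_{-1}=0), until the denominator exceeds 30:
  i=0: a_0=1, p_0 = 1*1 + 0 = 1, q_0 = 1*0 + 1 = 1.
  i=1: a_1=1, p_1 = 1*1 + 1 = 2, q_1 = 1*1 + 0 = 1.
  i=2: a_2=2, p_2 = 2*2 + 1 = 5, q_2 = 2*1 + 1 = 3.
  i=3: a_3=1, p_3 = 1*5 + 2 = 7, q_3 = 1*3 + 1 = 4.
  i=4: a_4=1, p_4 = 1*7 + 5 = 12, q_4 = 1*4 + 3 = 7.
  i=5: a_5=4, p_5 = 4*12 + 7 = 55, q_5 = 4*7 + 4 = 32.
q_5 = 32 > 30, so the last convergent with denominator <= 30 is p_4/q_4 = 12/7.
The closest fraction with denominator <= 30 is either p_4/q_4 or the intermediate fraction (k*p_4 + p_3)/(k*q_4 + q_3) with the largest k >= 1 whose denominator stays <= 30; these approach x as k grows, and every other convergent or intermediate fraction in range is farther away.
Largest k: floor((30 - q_3)/q_4) = floor((30 - 4)/7) = 3.
That gives (3*12 + 7)/(3*7 + 4) = 43/25.
Compare the errors: |x - 12/7| = |122*7 - 12*71|/(71*7) = 2/497, and |x - 43/25| = |122*25 - 43*71|/(71*25) = 3/1775.
Cross-multiplying, 3*497 = 1491 < 3550 = 2*1775, so 3/1775 is smaller: the intermediate fraction 43/25 is closer to x than 12/7.

43/25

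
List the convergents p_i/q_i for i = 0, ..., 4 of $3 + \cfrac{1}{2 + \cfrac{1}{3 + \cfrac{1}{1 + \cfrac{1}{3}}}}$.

3/1, 7/2, 24/7, 31/9, 117/34

Using the convergent recurrence p_i = a_i*p_{i-1} + p_{i-2}, q_i = a_i*q_{i-1} + q_{i-2} with p_{-2}=0, p_{-1}=1, q_{-2}=1, q_{-1}=0:
  i=0: a_0=3, p_0 = 3*1 + 0 = 3, q_0 = 3*0 + 1 = 1.
  i=1: a_1=2, p_1 = 2*3 + 1 = 7, q_1 = 2*1 + 0 = 2.
  i=2: a_2=3, p_2 = 3*7 + 3 = 24, q_2 = 3*2 + 1 = 7.
  i=3: a_3=1, p_3 = 1*24 + 7 = 31, q_3 = 1*7 + 2 = 9.
  i=4: a_4=3, p_4 = 3*31 + 24 = 117, q_4 = 3*9 + 7 = 34.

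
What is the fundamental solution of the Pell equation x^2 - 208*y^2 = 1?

(x, y) = (649, 45)

First expand sqrt(208) as a continued fraction. With x_i = (sqrt(208) + m_i)/d_i and (m_0, d_0) = (0, 1): a_0 = floor(sqrt(208)) = 14, since 14^2 = 196 <= 208 < 225 = 15^2.
Iterate m_{i+1} = d_i*a_i - m_i, d_{i+1} = (208 - m_{i+1}^2)/d_i, a_{i+1} = floor((a_0 + m_{i+1})/d_{i+1}):
  m_1 = 1*14 - 0 = 14, d_1 = (208 - 14^2)/1 = 12/1 = 12, a_1 = floor((14 + 14)/12) = 2.
  m_2 = 12*2 - 14 = 10, d_2 = (208 - 10^2)/12 = 108/12 = 9, a_2 = floor((14 + 10)/9) = 2.
  m_3 = 9*2 - 10 = 8, d_3 = (208 - 8^2)/9 = 144/9 = 16, a_3 = floor((14 + 8)/16) = 1.
  m_4 = 16*1 - 8 = 8, d_4 = (208 - 8^2)/16 = 144/16 = 9, a_4 = floor((14 + 8)/9) = 2.
  m_5 = 9*2 - 8 = 10, d_5 = (208 - 10^2)/9 = 108/9 = 12, a_5 = floor((14 + 10)/12) = 2.
  m_6 = 12*2 - 10 = 14, d_6 = (208 - 14^2)/12 = 12/12 = 1, a_6 = floor((14 + 14)/1) = 28.
  m_7 = 1*28 - 14 = 14, d_7 = (208 - 14^2)/1 = 12/1 = 12: (m_7, d_7) = (m_1, d_1) = (14, 12), so from here the quotients repeat a_1, ..., a_6; the period length is 6.
So sqrt(208) = [14; (2, 2, 1, 2, 2, 28)] with period length k = 6.
k is even, so the fundamental solution of x^2 - 208y^2 = 1 is (p_{k-1}, q_{k-1}) = (p_5, q_5); compute convergents through index 5.
Convergents (p_i = a_i*p_{i-1} + p_{i-2}, q_i = a_i*q_{i-1} + q_{i-2} with p_{-2}=0, p_{-1}=1, q_{-2}=1, q_{-1}=0):
  i=0: a_0=14, p_0 = 14*1 + 0 = 14, q_0 = 14*0 + 1 = 1.
  i=1: a_1=2, p_1 = 2*14 + 1 = 29, q_1 = 2*1 + 0 = 2.
  i=2: a_2=2, p_2 = 2*29 + 14 = 72, q_2 = 2*2 + 1 = 5.
  i=3: a_3=1, p_3 = 1*72 + 29 = 101, q_3 = 1*5 + 2 = 7.
  i=4: a_4=2, p_4 = 2*101 + 72 = 274, q_4 = 2*7 + 5 = 19.
  i=5: a_5=2, p_5 = 2*274 + 101 = 649, q_5 = 2*19 + 7 = 45.
Check: 649^2 - 208*45^2 = 421201 - 421200 = 1, so (x, y) = (649, 45) solves the equation, and by the theorem it is the least positive solution.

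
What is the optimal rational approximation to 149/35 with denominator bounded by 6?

17/4

Expand x = 149/35 as a continued fraction with the Euclidean algorithm:
  149 = 4*35 + 9, so a_0 = 4.
  35 = 3*9 + 8, so a_1 = 3.
  9 = 1*8 + 1, so a_2 = 1.
  8 = 8*1 + 0, so a_3 = 8.
so x = [4; 3, 1, 8].
Convergents (p_i = a_i*p_{i-1} + p_{i-2}, q_i = a_i*q_{i-1} + q_{i-2} with p_{-2}=0, p_{-1}=1, q_{-2}=1, q_{-1}=0), until the denominator exceeds 6:
  i=0: a_0=4, p_0 = 4*1 + 0 = 4, q_0 = 4*0 + 1 = 1.
  i=1: a_1=3, p_1 = 3*4 + 1 = 13, q_1 = 3*1 + 0 = 3.
  i=2: a_2=1, p_2 = 1*13 + 4 = 17, q_2 = 1*3 + 1 = 4.
  i=3: a_3=8, p_3 = 8*17 + 13 = 149, q_3 = 8*4 + 3 = 35.
q_3 = 35 > 6, so the last convergent with denominator <= 6 is p_2/q_2 = 17/4.
The closest fraction with denominator <= 6 is either p_2/q_2 or the intermediate fraction (k*p_2 + p_1)/(k*q_2 + q_1) with the largest k >= 1 whose denominator stays <= 6; these approach x as k grows, and every other convergent or intermediate fraction in range is farther away.
Largest k: floor((6 - q_1)/q_2) = floor((6 - 3)/4) = 0.
Since k = 0, no intermediate fraction beyond p_2/q_2 has denominator <= 6, so the convergent 17/4 is the closest (its error is |149*4 - 17*35|/(35*4) = 1/140).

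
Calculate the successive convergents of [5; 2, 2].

5/1, 11/2, 27/5

Using the convergent recurrence p_i = a_i*p_{i-1} + p_{i-2}, q_i = a_i*q_{i-1} + q_{i-2} with p_{-2}=0, p_{-1}=1, q_{-2}=1, q_{-1}=0:
  i=0: a_0=5, p_0 = 5*1 + 0 = 5, q_0 = 5*0 + 1 = 1.
  i=1: a_1=2, p_1 = 2*5 + 1 = 11, q_1 = 2*1 + 0 = 2.
  i=2: a_2=2, p_2 = 2*11 + 5 = 27, q_2 = 2*2 + 1 = 5.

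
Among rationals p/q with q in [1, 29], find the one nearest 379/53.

Expand x = 379/53 as a continued fraction with the Euclidean algorithm:
  379 = 7*53 + 8, so a_0 = 7.
  53 = 6*8 + 5, so a_1 = 6.
  8 = 1*5 + 3, so a_2 = 1.
  5 = 1*3 + 2, so a_3 = 1.
  3 = 1*2 + 1, so a_4 = 1.
  2 = 2*1 + 0, so a_5 = 2.
so x = [7; 6, 1, 1, 1, 2].
Convergents (p_i = a_i*p_{i-1} + p_{i-2}, q_i = a_i*q_{i-1} + q_{i-2} with p_{-2}=0, p_{-1}=1, q_{-2}=1, q_{-1}=0), until the denominator exceeds 29:
  i=0: a_0=7, p_0 = 7*1 + 0 = 7, q_0 = 7*0 + 1 = 1.
  i=1: a_1=6, p_1 = 6*7 + 1 = 43, q_1 = 6*1 + 0 = 6.
  i=2: a_2=1, p_2 = 1*43 + 7 = 50, q_2 = 1*6 + 1 = 7.
  i=3: a_3=1, p_3 = 1*50 + 43 = 93, q_3 = 1*7 + 6 = 13.
  i=4: a_4=1, p_4 = 1*93 + 50 = 143, q_4 = 1*13 + 7 = 20.
  i=5: a_5=2, p_5 = 2*143 + 93 = 379, q_5 = 2*20 + 13 = 53.
q_5 = 53 > 29, so the last convergent with denominator <= 29 is p_4/q_4 = 143/20.
The closest fraction with denominator <= 29 is either p_4/q_4 or the intermediate fraction (k*p_4 + p_3)/(k*q_4 + q_3) with the largest k >= 1 whose denominator stays <= 29; these approach x as k grows, and every other convergent or intermediate fraction in range is farther away.
Largest k: floor((29 - q_3)/q_4) = floor((29 - 13)/20) = 0.
Since k = 0, no intermediate fraction beyond p_4/q_4 has denominator <= 29, so the convergent 143/20 is the closest (its error is |379*20 - 143*53|/(53*20) = 1/1060).

143/20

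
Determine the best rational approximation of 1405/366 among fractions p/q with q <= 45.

119/31

Expand x = 1405/366 as a continued fraction with the Euclidean algorithm:
  1405 = 3*366 + 307, so a_0 = 3.
  366 = 1*307 + 59, so a_1 = 1.
  307 = 5*59 + 12, so a_2 = 5.
  59 = 4*12 + 11, so a_3 = 4.
  12 = 1*11 + 1, so a_4 = 1.
  11 = 11*1 + 0, so a_5 = 11.
so x = [3; 1, 5, 4, 1, 11].
Convergents (p_i = a_i*p_{i-1} + p_{i-2}, q_i = a_i*q_{i-1} + q_{i-2} with p_{-2}=0, p_{-1}=1, q_{-2}=1, q_{-1}=0), until the denominator exceeds 45:
  i=0: a_0=3, p_0 = 3*1 + 0 = 3, q_0 = 3*0 + 1 = 1.
  i=1: a_1=1, p_1 = 1*3 + 1 = 4, q_1 = 1*1 + 0 = 1.
  i=2: a_2=5, p_2 = 5*4 + 3 = 23, q_2 = 5*1 + 1 = 6.
  i=3: a_3=4, p_3 = 4*23 + 4 = 96, q_3 = 4*6 + 1 = 25.
  i=4: a_4=1, p_4 = 1*96 + 23 = 119, q_4 = 1*25 + 6 = 31.
  i=5: a_5=11, p_5 = 11*119 + 96 = 1405, q_5 = 11*31 + 25 = 366.
q_5 = 366 > 45, so the last convergent with denominator <= 45 is p_4/q_4 = 119/31.
The closest fraction with denominator <= 45 is either p_4/q_4 or the intermediate fraction (k*p_4 + p_3)/(k*q_4 + q_3) with the largest k >= 1 whose denominator stays <= 45; these approach x as k grows, and every other convergent or intermediate fraction in range is farther away.
Largest k: floor((45 - q_3)/q_4) = floor((45 - 25)/31) = 0.
Since k = 0, no intermediate fraction beyond p_4/q_4 has denominator <= 45, so the convergent 119/31 is the closest (its error is |1405*31 - 119*366|/(366*31) = 1/11346).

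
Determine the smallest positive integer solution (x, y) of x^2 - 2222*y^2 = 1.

(x, y) = (9899, 210)

First expand sqrt(2222) as a continued fraction. With x_i = (sqrt(2222) + m_i)/d_i and (m_0, d_0) = (0, 1): a_0 = floor(sqrt(2222)) = 47, since 47^2 = 2209 <= 2222 < 2304 = 48^2.
Iterate m_{i+1} = d_i*a_i - m_i, d_{i+1} = (2222 - m_{i+1}^2)/d_i, a_{i+1} = floor((a_0 + m_{i+1})/d_{i+1}):
  m_1 = 1*47 - 0 = 47, d_1 = (2222 - 47^2)/1 = 13/1 = 13, a_1 = floor((47 + 47)/13) = 7.
  m_2 = 13*7 - 47 = 44, d_2 = (2222 - 44^2)/13 = 286/13 = 22, a_2 = floor((47 + 44)/22) = 4.
  m_3 = 22*4 - 44 = 44, d_3 = (2222 - 44^2)/22 = 286/22 = 13, a_3 = floor((47 + 44)/13) = 7.
  m_4 = 13*7 - 44 = 47, d_4 = (2222 - 47^2)/13 = 13/13 = 1, a_4 = floor((47 + 47)/1) = 94.
  m_5 = 1*94 - 47 = 47, d_5 = (2222 - 47^2)/1 = 13/1 = 13: (m_5, d_5) = (m_1, d_1) = (47, 13), so from here the quotients repeat a_1, ..., a_4; the period length is 4.
So sqrt(2222) = [47; (7, 4, 7, 94)] with period length k = 4.
k is even, so the fundamental solution of x^2 - 2222y^2 = 1 is (p_{k-1}, q_{k-1}) = (p_3, q_3); compute convergents through index 3.
Convergents (p_i = a_i*p_{i-1} + p_{i-2}, q_i = a_i*q_{i-1} + q_{i-2} with p_{-2}=0, p_{-1}=1, q_{-2}=1, q_{-1}=0):
  i=0: a_0=47, p_0 = 47*1 + 0 = 47, q_0 = 47*0 + 1 = 1.
  i=1: a_1=7, p_1 = 7*47 + 1 = 330, q_1 = 7*1 + 0 = 7.
  i=2: a_2=4, p_2 = 4*330 + 47 = 1367, q_2 = 4*7 + 1 = 29.
  i=3: a_3=7, p_3 = 7*1367 + 330 = 9899, q_3 = 7*29 + 7 = 210.
Check: 9899^2 - 2222*210^2 = 97990201 - 97990200 = 1, so (x, y) = (9899, 210) solves the equation, and by the theorem it is the least positive solution.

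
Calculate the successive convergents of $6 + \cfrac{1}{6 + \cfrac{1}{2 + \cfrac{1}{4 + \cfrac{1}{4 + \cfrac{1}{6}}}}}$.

6/1, 37/6, 80/13, 357/58, 1508/245, 9405/1528

Using the convergent recurrence p_i = a_i*p_{i-1} + p_{i-2}, q_i = a_i*q_{i-1} + q_{i-2} with p_{-2}=0, p_{-1}=1, q_{-2}=1, q_{-1}=0:
  i=0: a_0=6, p_0 = 6*1 + 0 = 6, q_0 = 6*0 + 1 = 1.
  i=1: a_1=6, p_1 = 6*6 + 1 = 37, q_1 = 6*1 + 0 = 6.
  i=2: a_2=2, p_2 = 2*37 + 6 = 80, q_2 = 2*6 + 1 = 13.
  i=3: a_3=4, p_3 = 4*80 + 37 = 357, q_3 = 4*13 + 6 = 58.
  i=4: a_4=4, p_4 = 4*357 + 80 = 1508, q_4 = 4*58 + 13 = 245.
  i=5: a_5=6, p_5 = 6*1508 + 357 = 9405, q_5 = 6*245 + 58 = 1528.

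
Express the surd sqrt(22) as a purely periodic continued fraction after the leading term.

[4; (1, 2, 4, 2, 1, 8)]

Write x_i = (sqrt(22) + m_i)/d_i with (m_0, d_0) = (0, 1). a_0 = floor(sqrt(22)) = 4, since 4^2 = 16 <= 22 < 25 = 5^2.
Iterate m_{i+1} = d_i*a_i - m_i, d_{i+1} = (22 - m_{i+1}^2)/d_i, a_{i+1} = floor((a_0 + m_{i+1})/d_{i+1}):
  m_1 = 1*4 - 0 = 4, d_1 = (22 - 4^2)/1 = 6/1 = 6, a_1 = floor((4 + 4)/6) = 1.
  m_2 = 6*1 - 4 = 2, d_2 = (22 - 2^2)/6 = 18/6 = 3, a_2 = floor((4 + 2)/3) = 2.
  m_3 = 3*2 - 2 = 4, d_3 = (22 - 4^2)/3 = 6/3 = 2, a_3 = floor((4 + 4)/2) = 4.
  m_4 = 2*4 - 4 = 4, d_4 = (22 - 4^2)/2 = 6/2 = 3, a_4 = floor((4 + 4)/3) = 2.
  m_5 = 3*2 - 4 = 2, d_5 = (22 - 2^2)/3 = 18/3 = 6, a_5 = floor((4 + 2)/6) = 1.
  m_6 = 6*1 - 2 = 4, d_6 = (22 - 4^2)/6 = 6/6 = 1, a_6 = floor((4 + 4)/1) = 8.
  m_7 = 1*8 - 4 = 4, d_7 = (22 - 4^2)/1 = 6/1 = 6: (m_7, d_7) = (m_1, d_1) = (4, 6), so from here the quotients repeat a_1, ..., a_6; the period length is 6.
Hence the expansion of sqrt(22) is a_0 = 4 followed by the repeating block 1, 2, 4, 2, 1, 8 (period 6).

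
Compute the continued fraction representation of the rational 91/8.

Run the Euclidean algorithm on 91 and 8; the successive quotients are the partial quotients a_0, a_1, ... (each step inverts the fractional part left over by the previous one):
  91 = 11*8 + 3, so a_0 = 11.
  8 = 2*3 + 2, so a_1 = 2.
  3 = 1*2 + 1, so a_2 = 1.
  2 = 2*1 + 0, so a_3 = 2.
The remainder reaches 0 after 4 divisions, so the expansion has 4 partial quotients, read off in order.

[11; 2, 1, 2]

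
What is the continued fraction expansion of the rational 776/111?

[6; 1, 110]

Run the Euclidean algorithm on 776 and 111; the successive quotients are the partial quotients a_0, a_1, ... (each step inverts the fractional part left over by the previous one):
  776 = 6*111 + 110, so a_0 = 6.
  111 = 1*110 + 1, so a_1 = 1.
  110 = 110*1 + 0, so a_2 = 110.
The remainder reaches 0 after 3 divisions, so the expansion has 3 partial quotients, read off in order.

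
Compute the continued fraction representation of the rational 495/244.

Run the Euclidean algorithm on 495 and 244; the successive quotients are the partial quotients a_0, a_1, ... (each step inverts the fractional part left over by the previous one):
  495 = 2*244 + 7, so a_0 = 2.
  244 = 34*7 + 6, so a_1 = 34.
  7 = 1*6 + 1, so a_2 = 1.
  6 = 6*1 + 0, so a_3 = 6.
The remainder reaches 0 after 4 divisions, so the expansion has 4 partial quotients, read off in order.

[2; 34, 1, 6]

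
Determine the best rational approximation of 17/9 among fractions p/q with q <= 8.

15/8

Expand x = 17/9 as a continued fraction with the Euclidean algorithm:
  17 = 1*9 + 8, so a_0 = 1.
  9 = 1*8 + 1, so a_1 = 1.
  8 = 8*1 + 0, so a_2 = 8.
so x = [1; 1, 8].
Convergents (p_i = a_i*p_{i-1} + p_{i-2}, q_i = a_i*q_{i-1} + q_{i-2} with p_{-2}=0, p_{-1}=1, q_{-2}=1, q_{-1}=0), until the denominator exceeds 8:
  i=0: a_0=1, p_0 = 1*1 + 0 = 1, q_0 = 1*0 + 1 = 1.
  i=1: a_1=1, p_1 = 1*1 + 1 = 2, q_1 = 1*1 + 0 = 1.
  i=2: a_2=8, p_2 = 8*2 + 1 = 17, q_2 = 8*1 + 1 = 9.
q_2 = 9 > 8, so the last convergent with denominator <= 8 is p_1/q_1 = 2/1.
The closest fraction with denominator <= 8 is either p_1/q_1 or the intermediate fraction (k*p_1 + p_0)/(k*q_1 + q_0) with the largest k >= 1 whose denominator stays <= 8; these approach x as k grows, and every other convergent or intermediate fraction in range is farther away.
Largest k: floor((8 - q_0)/q_1) = floor((8 - 1)/1) = 7.
That gives (7*2 + 1)/(7*1 + 1) = 15/8.
Compare the errors: |x - 2/1| = |17*1 - 2*9|/(9*1) = 1/9, and |x - 15/8| = |17*8 - 15*9|/(9*8) = 1/72.
Cross-multiplying, 1*9 = 9 < 72 = 1*72, so 1/72 is smaller: the intermediate fraction 15/8 is closer to x than 2/1.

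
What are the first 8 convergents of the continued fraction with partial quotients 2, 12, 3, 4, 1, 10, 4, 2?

Using the convergent recurrence p_i = a_i*p_{i-1} + p_{i-2}, q_i = a_i*q_{i-1} + q_{i-2} with p_{-2}=0, p_{-1}=1, q_{-2}=1, q_{-1}=0:
  i=0: a_0=2, p_0 = 2*1 + 0 = 2, q_0 = 2*0 + 1 = 1.
  i=1: a_1=12, p_1 = 12*2 + 1 = 25, q_1 = 12*1 + 0 = 12.
  i=2: a_2=3, p_2 = 3*25 + 2 = 77, q_2 = 3*12 + 1 = 37.
  i=3: a_3=4, p_3 = 4*77 + 25 = 333, q_3 = 4*37 + 12 = 160.
  i=4: a_4=1, p_4 = 1*333 + 77 = 410, q_4 = 1*160 + 37 = 197.
  i=5: a_5=10, p_5 = 10*410 + 333 = 4433, q_5 = 10*197 + 160 = 2130.
  i=6: a_6=4, p_6 = 4*4433 + 410 = 18142, q_6 = 4*2130 + 197 = 8717.
  i=7: a_7=2, p_7 = 2*18142 + 4433 = 40717, q_7 = 2*8717 + 2130 = 19564.

2/1, 25/12, 77/37, 333/160, 410/197, 4433/2130, 18142/8717, 40717/19564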